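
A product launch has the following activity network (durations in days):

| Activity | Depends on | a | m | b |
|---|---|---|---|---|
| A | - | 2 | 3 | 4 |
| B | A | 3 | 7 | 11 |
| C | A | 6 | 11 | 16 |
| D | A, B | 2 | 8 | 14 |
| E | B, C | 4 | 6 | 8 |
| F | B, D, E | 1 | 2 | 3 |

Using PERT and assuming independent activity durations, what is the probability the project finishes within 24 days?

te_A = (2 + 4·3 + 4)/6 = 18/6 = 3; σ²_A = ((4−2)/6)² = 0.111
te_B = (3 + 4·7 + 11)/6 = 42/6 = 7; σ²_B = ((11−3)/6)² = 1.778
te_C = (6 + 4·11 + 16)/6 = 66/6 = 11; σ²_C = ((16−6)/6)² = 2.778
te_D = (2 + 4·8 + 14)/6 = 48/6 = 8; σ²_D = ((14−2)/6)² = 4.000
te_E = (4 + 4·6 + 8)/6 = 36/6 = 6; σ²_E = ((8−4)/6)² = 0.444
te_F = (1 + 4·2 + 3)/6 = 12/6 = 2; σ²_F = ((3−1)/6)² = 0.111

Forward pass:
ES_A = 0; EF_A = 3
ES_B = 3; EF_B = 3+7 = 10
ES_C = 3; EF_C = 3+11 = 14
ES_D = max(EF_A=3, EF_B=10) = 10; EF_D = 10+8 = 18
ES_E = max(EF_B=10, EF_C=14) = 14; EF_E = 14+6 = 20
ES_F = max(EF_B=10, EF_D=18, EF_E=20) = 20; EF_F = 20+2 = 22
Expected project duration μ = 22 days. Critical path: A → C → E → F.

Variance along critical path = 0.111 + 2.778 + 0.444 + 0.111 = 3.444; σ = √3.444 = 1.856 days.
Z = (24 − 22) / 1.856 = 1.078
P(T ≤ 24) = Φ(1.078) ≈ 0.859

0.859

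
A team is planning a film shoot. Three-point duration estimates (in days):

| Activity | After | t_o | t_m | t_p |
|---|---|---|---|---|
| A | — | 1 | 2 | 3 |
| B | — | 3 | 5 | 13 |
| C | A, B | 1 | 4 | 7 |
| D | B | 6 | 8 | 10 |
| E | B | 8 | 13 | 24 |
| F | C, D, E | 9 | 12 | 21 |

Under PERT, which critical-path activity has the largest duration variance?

te_A = (1 + 4·2 + 3)/6 = 12/6 = 2; σ²_A = ((3−1)/6)² = 0.111
te_B = (3 + 4·5 + 13)/6 = 36/6 = 6; σ²_B = ((13−3)/6)² = 2.778
te_C = (1 + 4·4 + 7)/6 = 24/6 = 4; σ²_C = ((7−1)/6)² = 1.000
te_D = (6 + 4·8 + 10)/6 = 48/6 = 8; σ²_D = ((10−6)/6)² = 0.444
te_E = (8 + 4·13 + 24)/6 = 84/6 = 14; σ²_E = ((24−8)/6)² = 7.111
te_F = (9 + 4·12 + 21)/6 = 78/6 = 13; σ²_F = ((21−9)/6)² = 4.000

Forward pass:
ES_A = 0; EF_A = 2
ES_B = 0; EF_B = 6
ES_C = max(EF_A=2, EF_B=6) = 6; EF_C = 6+4 = 10
ES_D = 6; EF_D = 6+8 = 14
ES_E = 6; EF_E = 6+14 = 20
ES_F = max(EF_C=10, EF_D=14, EF_E=20) = 20; EF_F = 20+13 = 33
Expected project duration μ = 33 days. Critical path: B → E → F.

Variances on critical path: σ²_B=2.778, σ²_E=7.111, σ²_F=4.000.
Largest is σ²_E = 7.111.

E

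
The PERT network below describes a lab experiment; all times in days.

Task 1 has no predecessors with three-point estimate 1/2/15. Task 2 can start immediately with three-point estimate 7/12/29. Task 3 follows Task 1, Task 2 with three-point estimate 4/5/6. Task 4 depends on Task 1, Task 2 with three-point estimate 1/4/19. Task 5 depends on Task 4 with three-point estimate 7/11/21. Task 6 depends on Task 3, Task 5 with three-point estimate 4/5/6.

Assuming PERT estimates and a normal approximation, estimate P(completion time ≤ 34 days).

0.285

te_Task 1 = (1 + 4·2 + 15)/6 = 24/6 = 4; σ²_Task 1 = ((15−1)/6)² = 5.444
te_Task 2 = (7 + 4·12 + 29)/6 = 84/6 = 14; σ²_Task 2 = ((29−7)/6)² = 13.444
te_Task 3 = (4 + 4·5 + 6)/6 = 30/6 = 5; σ²_Task 3 = ((6−4)/6)² = 0.111
te_Task 4 = (1 + 4·4 + 19)/6 = 36/6 = 6; σ²_Task 4 = ((19−1)/6)² = 9.000
te_Task 5 = (7 + 4·11 + 21)/6 = 72/6 = 12; σ²_Task 5 = ((21−7)/6)² = 5.444
te_Task 6 = (4 + 4·5 + 6)/6 = 30/6 = 5; σ²_Task 6 = ((6−4)/6)² = 0.111

Forward pass:
ES_Task 1 = 0; EF_Task 1 = 4
ES_Task 2 = 0; EF_Task 2 = 14
ES_Task 3 = max(EF_Task 1=4, EF_Task 2=14) = 14; EF_Task 3 = 14+5 = 19
ES_Task 4 = max(EF_Task 1=4, EF_Task 2=14) = 14; EF_Task 4 = 14+6 = 20
ES_Task 5 = 20; EF_Task 5 = 20+12 = 32
ES_Task 6 = max(EF_Task 3=19, EF_Task 5=32) = 32; EF_Task 6 = 32+5 = 37
Expected project duration μ = 37 days. Critical path: Task 2 → Task 4 → Task 5 → Task 6.

Variance along critical path = 13.444 + 9.000 + 5.444 + 0.111 = 28.000; σ = √28.000 = 5.292 days.
Z = (34 − 37) / 5.292 = -0.567
P(T ≤ 34) = Φ(-0.567) ≈ 0.285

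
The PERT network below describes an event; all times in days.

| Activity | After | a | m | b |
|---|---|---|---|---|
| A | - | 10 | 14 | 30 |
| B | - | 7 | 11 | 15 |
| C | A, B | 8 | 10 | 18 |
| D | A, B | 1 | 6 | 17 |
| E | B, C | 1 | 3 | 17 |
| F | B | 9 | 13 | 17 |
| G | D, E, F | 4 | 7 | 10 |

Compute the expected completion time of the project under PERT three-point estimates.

te_A = (10 + 4·14 + 30)/6 = 96/6 = 16
te_B = (7 + 4·11 + 15)/6 = 66/6 = 11
te_C = (8 + 4·10 + 18)/6 = 66/6 = 11
te_D = (1 + 4·6 + 17)/6 = 42/6 = 7
te_E = (1 + 4·3 + 17)/6 = 30/6 = 5
te_F = (9 + 4·13 + 17)/6 = 78/6 = 13
te_G = (4 + 4·7 + 10)/6 = 42/6 = 7

Forward pass:
ES_A = 0; EF_A = 16
ES_B = 0; EF_B = 11
ES_C = max(EF_A=16, EF_B=11) = 16; EF_C = 16+11 = 27
ES_D = max(EF_A=16, EF_B=11) = 16; EF_D = 16+7 = 23
ES_E = max(EF_B=11, EF_C=27) = 27; EF_E = 27+5 = 32
ES_F = 11; EF_F = 11+13 = 24
ES_G = max(EF_D=23, EF_E=32, EF_F=24) = 32; EF_G = 32+7 = 39
Expected project duration μ = 39 days. Critical path: A → C → E → G.

39 days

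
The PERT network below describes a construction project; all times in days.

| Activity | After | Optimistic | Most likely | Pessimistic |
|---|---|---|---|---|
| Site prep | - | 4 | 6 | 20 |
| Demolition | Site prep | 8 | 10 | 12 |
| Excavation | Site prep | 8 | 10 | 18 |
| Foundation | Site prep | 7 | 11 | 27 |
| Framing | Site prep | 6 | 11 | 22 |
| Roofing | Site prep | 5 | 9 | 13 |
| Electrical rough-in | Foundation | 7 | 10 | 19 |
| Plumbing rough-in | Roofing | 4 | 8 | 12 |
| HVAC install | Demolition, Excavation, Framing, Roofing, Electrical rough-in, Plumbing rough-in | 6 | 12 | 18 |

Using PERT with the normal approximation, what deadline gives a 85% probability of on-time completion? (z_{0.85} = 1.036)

49.3 days

te_Site prep = (4 + 4·6 + 20)/6 = 48/6 = 8; σ²_Site prep = ((20−4)/6)² = 7.111
te_Demolition = (8 + 4·10 + 12)/6 = 60/6 = 10; σ²_Demolition = ((12−8)/6)² = 0.444
te_Excavation = (8 + 4·10 + 18)/6 = 66/6 = 11; σ²_Excavation = ((18−8)/6)² = 2.778
te_Foundation = (7 + 4·11 + 27)/6 = 78/6 = 13; σ²_Foundation = ((27−7)/6)² = 11.111
te_Framing = (6 + 4·11 + 22)/6 = 72/6 = 12; σ²_Framing = ((22−6)/6)² = 7.111
te_Roofing = (5 + 4·9 + 13)/6 = 54/6 = 9; σ²_Roofing = ((13−5)/6)² = 1.778
te_Electrical rough-in = (7 + 4·10 + 19)/6 = 66/6 = 11; σ²_Electrical rough-in = ((19−7)/6)² = 4.000
te_Plumbing rough-in = (4 + 4·8 + 12)/6 = 48/6 = 8; σ²_Plumbing rough-in = ((12−4)/6)² = 1.778
te_HVAC install = (6 + 4·12 + 18)/6 = 72/6 = 12; σ²_HVAC install = ((18−6)/6)² = 4.000

Forward pass:
ES_Site prep = 0; EF_Site prep = 8
ES_Demolition = 8; EF_Demolition = 8+10 = 18
ES_Excavation = 8; EF_Excavation = 8+11 = 19
ES_Foundation = 8; EF_Foundation = 8+13 = 21
ES_Framing = 8; EF_Framing = 8+12 = 20
ES_Roofing = 8; EF_Roofing = 8+9 = 17
ES_Electrical rough-in = 21; EF_Electrical rough-in = 21+11 = 32
ES_Plumbing rough-in = 17; EF_Plumbing rough-in = 17+8 = 25
ES_HVAC install = max(EF_Demolition=18, EF_Excavation=19, EF_Framing=20, EF_Roofing=17, EF_Electrical rough-in=32, EF_Plumbing rough-in=25) = 32; EF_HVAC install = 32+12 = 44
Expected project duration μ = 44 days. Critical path: Site prep → Foundation → Electrical rough-in → HVAC install.

Variance along critical path = 7.111 + 11.111 + 4.000 + 4.000 = 26.222; σ = 5.121 days.
D = μ + z·σ = 44 + 1.036·5.121 = 49.3 days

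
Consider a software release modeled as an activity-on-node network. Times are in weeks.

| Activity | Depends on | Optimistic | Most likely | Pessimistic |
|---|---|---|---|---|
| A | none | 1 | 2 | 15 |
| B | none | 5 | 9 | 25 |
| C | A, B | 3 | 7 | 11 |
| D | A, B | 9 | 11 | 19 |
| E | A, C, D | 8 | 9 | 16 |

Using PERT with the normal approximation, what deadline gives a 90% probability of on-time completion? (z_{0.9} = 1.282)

38.1 weeks

te_A = (1 + 4·2 + 15)/6 = 24/6 = 4; σ²_A = ((15−1)/6)² = 5.444
te_B = (5 + 4·9 + 25)/6 = 66/6 = 11; σ²_B = ((25−5)/6)² = 11.111
te_C = (3 + 4·7 + 11)/6 = 42/6 = 7; σ²_C = ((11−3)/6)² = 1.778
te_D = (9 + 4·11 + 19)/6 = 72/6 = 12; σ²_D = ((19−9)/6)² = 2.778
te_E = (8 + 4·9 + 16)/6 = 60/6 = 10; σ²_E = ((16−8)/6)² = 1.778

Forward pass:
ES_A = 0; EF_A = 4
ES_B = 0; EF_B = 11
ES_C = max(EF_A=4, EF_B=11) = 11; EF_C = 11+7 = 18
ES_D = max(EF_A=4, EF_B=11) = 11; EF_D = 11+12 = 23
ES_E = max(EF_A=4, EF_C=18, EF_D=23) = 23; EF_E = 23+10 = 33
Expected project duration μ = 33 weeks. Critical path: B → D → E.

Variance along critical path = 11.111 + 2.778 + 1.778 = 15.667; σ = 3.958 weeks.
D = μ + z·σ = 33 + 1.282·3.958 = 38.1 weeks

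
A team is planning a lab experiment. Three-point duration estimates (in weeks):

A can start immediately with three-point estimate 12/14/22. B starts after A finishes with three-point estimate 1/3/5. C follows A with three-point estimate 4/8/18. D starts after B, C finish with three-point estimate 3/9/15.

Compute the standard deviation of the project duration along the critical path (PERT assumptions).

te_A = (12 + 4·14 + 22)/6 = 90/6 = 15; σ²_A = ((22−12)/6)² = 2.778
te_B = (1 + 4·3 + 5)/6 = 18/6 = 3; σ²_B = ((5−1)/6)² = 0.444
te_C = (4 + 4·8 + 18)/6 = 54/6 = 9; σ²_C = ((18−4)/6)² = 5.444
te_D = (3 + 4·9 + 15)/6 = 54/6 = 9; σ²_D = ((15−3)/6)² = 4.000

Forward pass:
ES_A = 0; EF_A = 15
ES_B = 15; EF_B = 15+3 = 18
ES_C = 15; EF_C = 15+9 = 24
ES_D = max(EF_B=18, EF_C=24) = 24; EF_D = 24+9 = 33
Expected project duration μ = 33 weeks. Critical path: A → C → D.

Variance along critical path = 2.778 + 5.444 + 4.000 = 12.222
σ = √12.222 = 3.496 weeks

3.50 weeks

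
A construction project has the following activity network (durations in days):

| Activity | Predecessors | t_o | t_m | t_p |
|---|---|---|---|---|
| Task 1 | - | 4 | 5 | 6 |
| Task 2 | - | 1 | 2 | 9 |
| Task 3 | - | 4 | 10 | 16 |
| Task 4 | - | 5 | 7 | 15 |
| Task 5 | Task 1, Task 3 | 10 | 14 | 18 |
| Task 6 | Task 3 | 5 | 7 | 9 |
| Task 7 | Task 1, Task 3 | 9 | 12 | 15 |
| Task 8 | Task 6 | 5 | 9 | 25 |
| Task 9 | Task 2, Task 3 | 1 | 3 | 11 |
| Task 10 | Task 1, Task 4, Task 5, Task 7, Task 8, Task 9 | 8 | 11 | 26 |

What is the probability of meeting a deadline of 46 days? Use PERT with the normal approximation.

te_Task 1 = (4 + 4·5 + 6)/6 = 30/6 = 5; σ²_Task 1 = ((6−4)/6)² = 0.111
te_Task 2 = (1 + 4·2 + 9)/6 = 18/6 = 3; σ²_Task 2 = ((9−1)/6)² = 1.778
te_Task 3 = (4 + 4·10 + 16)/6 = 60/6 = 10; σ²_Task 3 = ((16−4)/6)² = 4.000
te_Task 4 = (5 + 4·7 + 15)/6 = 48/6 = 8; σ²_Task 4 = ((15−5)/6)² = 2.778
te_Task 5 = (10 + 4·14 + 18)/6 = 84/6 = 14; σ²_Task 5 = ((18−10)/6)² = 1.778
te_Task 6 = (5 + 4·7 + 9)/6 = 42/6 = 7; σ²_Task 6 = ((9−5)/6)² = 0.444
te_Task 7 = (9 + 4·12 + 15)/6 = 72/6 = 12; σ²_Task 7 = ((15−9)/6)² = 1.000
te_Task 8 = (5 + 4·9 + 25)/6 = 66/6 = 11; σ²_Task 8 = ((25−5)/6)² = 11.111
te_Task 9 = (1 + 4·3 + 11)/6 = 24/6 = 4; σ²_Task 9 = ((11−1)/6)² = 2.778
te_Task 10 = (8 + 4·11 + 26)/6 = 78/6 = 13; σ²_Task 10 = ((26−8)/6)² = 9.000

Forward pass:
ES_Task 1 = 0; EF_Task 1 = 5
ES_Task 2 = 0; EF_Task 2 = 3
ES_Task 3 = 0; EF_Task 3 = 10
ES_Task 4 = 0; EF_Task 4 = 8
ES_Task 5 = max(EF_Task 1=5, EF_Task 3=10) = 10; EF_Task 5 = 10+14 = 24
ES_Task 6 = 10; EF_Task 6 = 10+7 = 17
ES_Task 7 = max(EF_Task 1=5, EF_Task 3=10) = 10; EF_Task 7 = 10+12 = 22
ES_Task 8 = 17; EF_Task 8 = 17+11 = 28
ES_Task 9 = max(EF_Task 2=3, EF_Task 3=10) = 10; EF_Task 9 = 10+4 = 14
ES_Task 10 = max(EF_Task 1=5, EF_Task 4=8, EF_Task 5=24, EF_Task 7=22, EF_Task 8=28, EF_Task 9=14) = 28; EF_Task 10 = 28+13 = 41
Expected project duration μ = 41 days. Critical path: Task 3 → Task 6 → Task 8 → Task 10.

Variance along critical path = 4.000 + 0.444 + 11.111 + 9.000 = 24.556; σ = √24.556 = 4.955 days.
Z = (46 − 41) / 4.955 = 1.009
P(T ≤ 46) = Φ(1.009) ≈ 0.844

0.844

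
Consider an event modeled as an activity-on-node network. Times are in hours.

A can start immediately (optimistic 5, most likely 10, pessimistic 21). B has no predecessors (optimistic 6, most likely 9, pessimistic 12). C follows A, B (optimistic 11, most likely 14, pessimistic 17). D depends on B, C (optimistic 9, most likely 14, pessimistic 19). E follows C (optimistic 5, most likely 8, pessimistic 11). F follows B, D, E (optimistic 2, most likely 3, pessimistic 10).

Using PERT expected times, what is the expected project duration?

43 hours

te_A = (5 + 4·10 + 21)/6 = 66/6 = 11
te_B = (6 + 4·9 + 12)/6 = 54/6 = 9
te_C = (11 + 4·14 + 17)/6 = 84/6 = 14
te_D = (9 + 4·14 + 19)/6 = 84/6 = 14
te_E = (5 + 4·8 + 11)/6 = 48/6 = 8
te_F = (2 + 4·3 + 10)/6 = 24/6 = 4

Forward pass:
ES_A = 0; EF_A = 11
ES_B = 0; EF_B = 9
ES_C = max(EF_A=11, EF_B=9) = 11; EF_C = 11+14 = 25
ES_D = max(EF_B=9, EF_C=25) = 25; EF_D = 25+14 = 39
ES_E = 25; EF_E = 25+8 = 33
ES_F = max(EF_B=9, EF_D=39, EF_E=33) = 39; EF_F = 39+4 = 43
Expected project duration μ = 43 hours. Critical path: A → C → D → F.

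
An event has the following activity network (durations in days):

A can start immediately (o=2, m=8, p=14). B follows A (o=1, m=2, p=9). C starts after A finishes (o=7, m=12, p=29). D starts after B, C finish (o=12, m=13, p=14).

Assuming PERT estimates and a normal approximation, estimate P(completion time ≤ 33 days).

te_A = (2 + 4·8 + 14)/6 = 48/6 = 8; σ²_A = ((14−2)/6)² = 4.000
te_B = (1 + 4·2 + 9)/6 = 18/6 = 3; σ²_B = ((9−1)/6)² = 1.778
te_C = (7 + 4·12 + 29)/6 = 84/6 = 14; σ²_C = ((29−7)/6)² = 13.444
te_D = (12 + 4·13 + 14)/6 = 78/6 = 13; σ²_D = ((14−12)/6)² = 0.111

Forward pass:
ES_A = 0; EF_A = 8
ES_B = 8; EF_B = 8+3 = 11
ES_C = 8; EF_C = 8+14 = 22
ES_D = max(EF_B=11, EF_C=22) = 22; EF_D = 22+13 = 35
Expected project duration μ = 35 days. Critical path: A → C → D.

Variance along critical path = 4.000 + 13.444 + 0.111 = 17.556; σ = √17.556 = 4.190 days.
Z = (33 − 35) / 4.190 = -0.477
P(T ≤ 33) = Φ(-0.477) ≈ 0.317

0.317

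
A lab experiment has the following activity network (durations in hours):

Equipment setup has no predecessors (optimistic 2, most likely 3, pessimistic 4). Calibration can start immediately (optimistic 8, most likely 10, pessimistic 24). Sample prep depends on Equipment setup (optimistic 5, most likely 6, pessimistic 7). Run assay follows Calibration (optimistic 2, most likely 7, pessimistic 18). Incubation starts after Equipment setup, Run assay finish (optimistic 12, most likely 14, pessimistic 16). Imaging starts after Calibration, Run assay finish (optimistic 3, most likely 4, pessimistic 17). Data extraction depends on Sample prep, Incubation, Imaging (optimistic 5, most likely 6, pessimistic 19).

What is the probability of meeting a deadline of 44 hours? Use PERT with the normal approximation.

te_Equipment setup = (2 + 4·3 + 4)/6 = 18/6 = 3; σ²_Equipment setup = ((4−2)/6)² = 0.111
te_Calibration = (8 + 4·10 + 24)/6 = 72/6 = 12; σ²_Calibration = ((24−8)/6)² = 7.111
te_Sample prep = (5 + 4·6 + 7)/6 = 36/6 = 6; σ²_Sample prep = ((7−5)/6)² = 0.111
te_Run assay = (2 + 4·7 + 18)/6 = 48/6 = 8; σ²_Run assay = ((18−2)/6)² = 7.111
te_Incubation = (12 + 4·14 + 16)/6 = 84/6 = 14; σ²_Incubation = ((16−12)/6)² = 0.444
te_Imaging = (3 + 4·4 + 17)/6 = 36/6 = 6; σ²_Imaging = ((17−3)/6)² = 5.444
te_Data extraction = (5 + 4·6 + 19)/6 = 48/6 = 8; σ²_Data extraction = ((19−5)/6)² = 5.444

Forward pass:
ES_Equipment setup = 0; EF_Equipment setup = 3
ES_Calibration = 0; EF_Calibration = 12
ES_Sample prep = 3; EF_Sample prep = 3+6 = 9
ES_Run assay = 12; EF_Run assay = 12+8 = 20
ES_Incubation = max(EF_Equipment setup=3, EF_Run assay=20) = 20; EF_Incubation = 20+14 = 34
ES_Imaging = max(EF_Calibration=12, EF_Run assay=20) = 20; EF_Imaging = 20+6 = 26
ES_Data extraction = max(EF_Sample prep=9, EF_Incubation=34, EF_Imaging=26) = 34; EF_Data extraction = 34+8 = 42
Expected project duration μ = 42 hours. Critical path: Calibration → Run assay → Incubation → Data extraction.

Variance along critical path = 7.111 + 7.111 + 0.444 + 5.444 = 20.111; σ = √20.111 = 4.485 hours.
Z = (44 − 42) / 4.485 = 0.446
P(T ≤ 44) = Φ(0.446) ≈ 0.672

0.672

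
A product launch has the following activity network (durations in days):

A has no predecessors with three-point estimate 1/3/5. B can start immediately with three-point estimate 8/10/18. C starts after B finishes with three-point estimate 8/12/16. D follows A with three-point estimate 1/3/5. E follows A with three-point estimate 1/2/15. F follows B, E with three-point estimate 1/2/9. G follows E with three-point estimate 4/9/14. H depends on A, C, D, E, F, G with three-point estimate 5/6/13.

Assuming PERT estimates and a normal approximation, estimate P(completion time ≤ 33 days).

te_A = (1 + 4·3 + 5)/6 = 18/6 = 3; σ²_A = ((5−1)/6)² = 0.444
te_B = (8 + 4·10 + 18)/6 = 66/6 = 11; σ²_B = ((18−8)/6)² = 2.778
te_C = (8 + 4·12 + 16)/6 = 72/6 = 12; σ²_C = ((16−8)/6)² = 1.778
te_D = (1 + 4·3 + 5)/6 = 18/6 = 3; σ²_D = ((5−1)/6)² = 0.444
te_E = (1 + 4·2 + 15)/6 = 24/6 = 4; σ²_E = ((15−1)/6)² = 5.444
te_F = (1 + 4·2 + 9)/6 = 18/6 = 3; σ²_F = ((9−1)/6)² = 1.778
te_G = (4 + 4·9 + 14)/6 = 54/6 = 9; σ²_G = ((14−4)/6)² = 2.778
te_H = (5 + 4·6 + 13)/6 = 42/6 = 7; σ²_H = ((13−5)/6)² = 1.778

Forward pass:
ES_A = 0; EF_A = 3
ES_B = 0; EF_B = 11
ES_C = 11; EF_C = 11+12 = 23
ES_D = 3; EF_D = 3+3 = 6
ES_E = 3; EF_E = 3+4 = 7
ES_F = max(EF_B=11, EF_E=7) = 11; EF_F = 11+3 = 14
ES_G = 7; EF_G = 7+9 = 16
ES_H = max(EF_A=3, EF_C=23, EF_D=6, EF_E=7, EF_F=14, EF_G=16) = 23; EF_H = 23+7 = 30
Expected project duration μ = 30 days. Critical path: B → C → H.

Variance along critical path = 2.778 + 1.778 + 1.778 = 6.333; σ = √6.333 = 2.517 days.
Z = (33 − 30) / 2.517 = 1.192
P(T ≤ 33) = Φ(1.192) ≈ 0.883

0.883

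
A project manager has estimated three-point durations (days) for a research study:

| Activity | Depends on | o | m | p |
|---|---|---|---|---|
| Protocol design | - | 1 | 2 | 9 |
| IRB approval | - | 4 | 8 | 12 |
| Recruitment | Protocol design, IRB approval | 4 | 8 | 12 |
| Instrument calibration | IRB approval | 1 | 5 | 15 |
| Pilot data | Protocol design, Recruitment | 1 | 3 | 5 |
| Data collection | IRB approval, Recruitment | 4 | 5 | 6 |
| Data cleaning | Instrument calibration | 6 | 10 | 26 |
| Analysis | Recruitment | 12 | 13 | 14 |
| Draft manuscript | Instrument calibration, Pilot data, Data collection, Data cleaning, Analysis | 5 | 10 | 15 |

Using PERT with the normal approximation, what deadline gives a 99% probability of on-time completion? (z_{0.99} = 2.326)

te_Protocol design = (1 + 4·2 + 9)/6 = 18/6 = 3; σ²_Protocol design = ((9−1)/6)² = 1.778
te_IRB approval = (4 + 4·8 + 12)/6 = 48/6 = 8; σ²_IRB approval = ((12−4)/6)² = 1.778
te_Recruitment = (4 + 4·8 + 12)/6 = 48/6 = 8; σ²_Recruitment = ((12−4)/6)² = 1.778
te_Instrument calibration = (1 + 4·5 + 15)/6 = 36/6 = 6; σ²_Instrument calibration = ((15−1)/6)² = 5.444
te_Pilot data = (1 + 4·3 + 5)/6 = 18/6 = 3; σ²_Pilot data = ((5−1)/6)² = 0.444
te_Data collection = (4 + 4·5 + 6)/6 = 30/6 = 5; σ²_Data collection = ((6−4)/6)² = 0.111
te_Data cleaning = (6 + 4·10 + 26)/6 = 72/6 = 12; σ²_Data cleaning = ((26−6)/6)² = 11.111
te_Analysis = (12 + 4·13 + 14)/6 = 78/6 = 13; σ²_Analysis = ((14−12)/6)² = 0.111
te_Draft manuscript = (5 + 4·10 + 15)/6 = 60/6 = 10; σ²_Draft manuscript = ((15−5)/6)² = 2.778

Forward pass:
ES_Protocol design = 0; EF_Protocol design = 3
ES_IRB approval = 0; EF_IRB approval = 8
ES_Recruitment = max(EF_Protocol design=3, EF_IRB approval=8) = 8; EF_Recruitment = 8+8 = 16
ES_Instrument calibration = 8; EF_Instrument calibration = 8+6 = 14
ES_Pilot data = max(EF_Protocol design=3, EF_Recruitment=16) = 16; EF_Pilot data = 16+3 = 19
ES_Data collection = max(EF_IRB approval=8, EF_Recruitment=16) = 16; EF_Data collection = 16+5 = 21
ES_Data cleaning = 14; EF_Data cleaning = 14+12 = 26
ES_Analysis = 16; EF_Analysis = 16+13 = 29
ES_Draft manuscript = max(EF_Instrument calibration=14, EF_Pilot data=19, EF_Data collection=21, EF_Data cleaning=26, EF_Analysis=29) = 29; EF_Draft manuscript = 29+10 = 39
Expected project duration μ = 39 days. Critical path: IRB approval → Recruitment → Analysis → Draft manuscript.

Variance along critical path = 1.778 + 1.778 + 0.111 + 2.778 = 6.444; σ = 2.539 days.
D = μ + z·σ = 39 + 2.326·2.539 = 44.9 days

44.9 days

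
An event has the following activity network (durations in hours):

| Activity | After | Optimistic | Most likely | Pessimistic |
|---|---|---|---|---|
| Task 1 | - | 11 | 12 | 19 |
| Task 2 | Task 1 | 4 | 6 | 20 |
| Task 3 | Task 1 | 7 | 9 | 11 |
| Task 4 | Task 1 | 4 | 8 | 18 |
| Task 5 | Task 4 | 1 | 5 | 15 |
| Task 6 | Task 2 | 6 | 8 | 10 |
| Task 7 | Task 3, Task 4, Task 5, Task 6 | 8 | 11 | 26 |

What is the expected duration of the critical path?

te_Task 1 = (11 + 4·12 + 19)/6 = 78/6 = 13
te_Task 2 = (4 + 4·6 + 20)/6 = 48/6 = 8
te_Task 3 = (7 + 4·9 + 11)/6 = 54/6 = 9
te_Task 4 = (4 + 4·8 + 18)/6 = 54/6 = 9
te_Task 5 = (1 + 4·5 + 15)/6 = 36/6 = 6
te_Task 6 = (6 + 4·8 + 10)/6 = 48/6 = 8
te_Task 7 = (8 + 4·11 + 26)/6 = 78/6 = 13

Forward pass:
ES_Task 1 = 0; EF_Task 1 = 13
ES_Task 2 = 13; EF_Task 2 = 13+8 = 21
ES_Task 3 = 13; EF_Task 3 = 13+9 = 22
ES_Task 4 = 13; EF_Task 4 = 13+9 = 22
ES_Task 5 = 22; EF_Task 5 = 22+6 = 28
ES_Task 6 = 21; EF_Task 6 = 21+8 = 29
ES_Task 7 = max(EF_Task 3=22, EF_Task 4=22, EF_Task 5=28, EF_Task 6=29) = 29; EF_Task 7 = 29+13 = 42
Expected project duration μ = 42 hours. Critical path: Task 1 → Task 2 → Task 6 → Task 7.

42 hours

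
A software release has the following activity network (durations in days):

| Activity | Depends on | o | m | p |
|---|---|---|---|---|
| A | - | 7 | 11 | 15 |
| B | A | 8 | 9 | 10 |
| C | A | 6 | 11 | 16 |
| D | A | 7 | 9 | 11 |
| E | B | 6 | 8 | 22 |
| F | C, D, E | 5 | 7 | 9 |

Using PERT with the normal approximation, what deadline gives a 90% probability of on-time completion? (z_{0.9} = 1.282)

40.9 days

te_A = (7 + 4·11 + 15)/6 = 66/6 = 11; σ²_A = ((15−7)/6)² = 1.778
te_B = (8 + 4·9 + 10)/6 = 54/6 = 9; σ²_B = ((10−8)/6)² = 0.111
te_C = (6 + 4·11 + 16)/6 = 66/6 = 11; σ²_C = ((16−6)/6)² = 2.778
te_D = (7 + 4·9 + 11)/6 = 54/6 = 9; σ²_D = ((11−7)/6)² = 0.444
te_E = (6 + 4·8 + 22)/6 = 60/6 = 10; σ²_E = ((22−6)/6)² = 7.111
te_F = (5 + 4·7 + 9)/6 = 42/6 = 7; σ²_F = ((9−5)/6)² = 0.444

Forward pass:
ES_A = 0; EF_A = 11
ES_B = 11; EF_B = 11+9 = 20
ES_C = 11; EF_C = 11+11 = 22
ES_D = 11; EF_D = 11+9 = 20
ES_E = 20; EF_E = 20+10 = 30
ES_F = max(EF_C=22, EF_D=20, EF_E=30) = 30; EF_F = 30+7 = 37
Expected project duration μ = 37 days. Critical path: A → B → E → F.

Variance along critical path = 1.778 + 0.111 + 7.111 + 0.444 = 9.444; σ = 3.073 days.
D = μ + z·σ = 37 + 1.282·3.073 = 40.9 days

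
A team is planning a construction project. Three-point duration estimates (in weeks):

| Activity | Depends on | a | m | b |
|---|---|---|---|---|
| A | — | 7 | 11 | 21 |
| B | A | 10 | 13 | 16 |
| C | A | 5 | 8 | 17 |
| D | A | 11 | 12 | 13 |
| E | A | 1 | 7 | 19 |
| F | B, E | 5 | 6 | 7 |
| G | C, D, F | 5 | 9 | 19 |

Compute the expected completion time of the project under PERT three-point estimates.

te_A = (7 + 4·11 + 21)/6 = 72/6 = 12
te_B = (10 + 4·13 + 16)/6 = 78/6 = 13
te_C = (5 + 4·8 + 17)/6 = 54/6 = 9
te_D = (11 + 4·12 + 13)/6 = 72/6 = 12
te_E = (1 + 4·7 + 19)/6 = 48/6 = 8
te_F = (5 + 4·6 + 7)/6 = 36/6 = 6
te_G = (5 + 4·9 + 19)/6 = 60/6 = 10

Forward pass:
ES_A = 0; EF_A = 12
ES_B = 12; EF_B = 12+13 = 25
ES_C = 12; EF_C = 12+9 = 21
ES_D = 12; EF_D = 12+12 = 24
ES_E = 12; EF_E = 12+8 = 20
ES_F = max(EF_B=25, EF_E=20) = 25; EF_F = 25+6 = 31
ES_G = max(EF_C=21, EF_D=24, EF_F=31) = 31; EF_G = 31+10 = 41
Expected project duration μ = 41 weeks. Critical path: A → B → F → G.

41 weeks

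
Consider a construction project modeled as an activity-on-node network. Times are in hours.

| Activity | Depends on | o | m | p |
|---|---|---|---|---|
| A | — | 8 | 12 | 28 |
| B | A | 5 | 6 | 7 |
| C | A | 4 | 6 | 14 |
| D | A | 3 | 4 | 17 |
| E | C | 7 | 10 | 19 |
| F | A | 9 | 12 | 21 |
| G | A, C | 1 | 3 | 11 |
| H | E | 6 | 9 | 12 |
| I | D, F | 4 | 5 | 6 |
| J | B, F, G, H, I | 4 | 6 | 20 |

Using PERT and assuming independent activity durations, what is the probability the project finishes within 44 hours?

0.163

te_A = (8 + 4·12 + 28)/6 = 84/6 = 14; σ²_A = ((28−8)/6)² = 11.111
te_B = (5 + 4·6 + 7)/6 = 36/6 = 6; σ²_B = ((7−5)/6)² = 0.111
te_C = (4 + 4·6 + 14)/6 = 42/6 = 7; σ²_C = ((14−4)/6)² = 2.778
te_D = (3 + 4·4 + 17)/6 = 36/6 = 6; σ²_D = ((17−3)/6)² = 5.444
te_E = (7 + 4·10 + 19)/6 = 66/6 = 11; σ²_E = ((19−7)/6)² = 4.000
te_F = (9 + 4·12 + 21)/6 = 78/6 = 13; σ²_F = ((21−9)/6)² = 4.000
te_G = (1 + 4·3 + 11)/6 = 24/6 = 4; σ²_G = ((11−1)/6)² = 2.778
te_H = (6 + 4·9 + 12)/6 = 54/6 = 9; σ²_H = ((12−6)/6)² = 1.000
te_I = (4 + 4·5 + 6)/6 = 30/6 = 5; σ²_I = ((6−4)/6)² = 0.111
te_J = (4 + 4·6 + 20)/6 = 48/6 = 8; σ²_J = ((20−4)/6)² = 7.111

Forward pass:
ES_A = 0; EF_A = 14
ES_B = 14; EF_B = 14+6 = 20
ES_C = 14; EF_C = 14+7 = 21
ES_D = 14; EF_D = 14+6 = 20
ES_E = 21; EF_E = 21+11 = 32
ES_F = 14; EF_F = 14+13 = 27
ES_G = max(EF_A=14, EF_C=21) = 21; EF_G = 21+4 = 25
ES_H = 32; EF_H = 32+9 = 41
ES_I = max(EF_D=20, EF_F=27) = 27; EF_I = 27+5 = 32
ES_J = max(EF_B=20, EF_F=27, EF_G=25, EF_H=41, EF_I=32) = 41; EF_J = 41+8 = 49
Expected project duration μ = 49 hours. Critical path: A → C → E → H → J.

Variance along critical path = 11.111 + 2.778 + 4.000 + 1.000 + 7.111 = 26.000; σ = √26.000 = 5.099 hours.
Z = (44 − 49) / 5.099 = -0.981
P(T ≤ 44) = Φ(-0.981) ≈ 0.163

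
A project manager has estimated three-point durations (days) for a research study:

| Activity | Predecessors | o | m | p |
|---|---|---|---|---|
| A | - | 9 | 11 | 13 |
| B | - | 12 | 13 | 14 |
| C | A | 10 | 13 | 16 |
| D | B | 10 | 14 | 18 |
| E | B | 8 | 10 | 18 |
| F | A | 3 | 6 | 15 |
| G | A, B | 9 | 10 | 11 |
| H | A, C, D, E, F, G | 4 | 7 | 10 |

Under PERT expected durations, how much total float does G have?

4 days

te_A = (9 + 4·11 + 13)/6 = 66/6 = 11
te_B = (12 + 4·13 + 14)/6 = 78/6 = 13
te_C = (10 + 4·13 + 16)/6 = 78/6 = 13
te_D = (10 + 4·14 + 18)/6 = 84/6 = 14
te_E = (8 + 4·10 + 18)/6 = 66/6 = 11
te_F = (3 + 4·6 + 15)/6 = 42/6 = 7
te_G = (9 + 4·10 + 11)/6 = 60/6 = 10
te_H = (4 + 4·7 + 10)/6 = 42/6 = 7

Forward pass:
ES_A = 0; EF_A = 11
ES_B = 0; EF_B = 13
ES_C = 11; EF_C = 11+13 = 24
ES_D = 13; EF_D = 13+14 = 27
ES_E = 13; EF_E = 13+11 = 24
ES_F = 11; EF_F = 11+7 = 18
ES_G = max(EF_A=11, EF_B=13) = 13; EF_G = 13+10 = 23
ES_H = max(EF_A=11, EF_C=24, EF_D=27, EF_E=24, EF_F=18, EF_G=23) = 27; EF_H = 27+7 = 34
Expected project duration μ = 34 days. Critical path: B → D → H.

Backward pass:
LF_H = 34; LS_H = 34−7 = 27
LF_G = LS_H = 27; LS_G = 27−10 = 17
LF_F = LS_H = 27; LS_F = 27−7 = 20
LF_E = LS_H = 27; LS_E = 27−11 = 16
LF_D = LS_H = 27; LS_D = 27−14 = 13
LF_C = LS_H = 27; LS_C = 27−13 = 14
LF_B = min(LS_D=13, LS_E=16, LS_G=17) = 13; LS_B = 13−13 = 0
LF_A = min(LS_C=14, LS_F=20, LS_G=17, LS_H=27) = 14; LS_A = 14−11 = 3
Slack_G = LS_G − ES_G = 17 − 13 = 4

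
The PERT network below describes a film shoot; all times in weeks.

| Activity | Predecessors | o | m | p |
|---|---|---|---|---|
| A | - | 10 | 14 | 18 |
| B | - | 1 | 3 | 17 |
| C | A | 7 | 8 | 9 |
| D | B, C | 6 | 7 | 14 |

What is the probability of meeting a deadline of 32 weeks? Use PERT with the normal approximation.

te_A = (10 + 4·14 + 18)/6 = 84/6 = 14; σ²_A = ((18−10)/6)² = 1.778
te_B = (1 + 4·3 + 17)/6 = 30/6 = 5; σ²_B = ((17−1)/6)² = 7.111
te_C = (7 + 4·8 + 9)/6 = 48/6 = 8; σ²_C = ((9−7)/6)² = 0.111
te_D = (6 + 4·7 + 14)/6 = 48/6 = 8; σ²_D = ((14−6)/6)² = 1.778

Forward pass:
ES_A = 0; EF_A = 14
ES_B = 0; EF_B = 5
ES_C = 14; EF_C = 14+8 = 22
ES_D = max(EF_B=5, EF_C=22) = 22; EF_D = 22+8 = 30
Expected project duration μ = 30 weeks. Critical path: A → C → D.

Variance along critical path = 1.778 + 0.111 + 1.778 = 3.667; σ = √3.667 = 1.915 weeks.
Z = (32 − 30) / 1.915 = 1.044
P(T ≤ 32) = Φ(1.044) ≈ 0.852

0.852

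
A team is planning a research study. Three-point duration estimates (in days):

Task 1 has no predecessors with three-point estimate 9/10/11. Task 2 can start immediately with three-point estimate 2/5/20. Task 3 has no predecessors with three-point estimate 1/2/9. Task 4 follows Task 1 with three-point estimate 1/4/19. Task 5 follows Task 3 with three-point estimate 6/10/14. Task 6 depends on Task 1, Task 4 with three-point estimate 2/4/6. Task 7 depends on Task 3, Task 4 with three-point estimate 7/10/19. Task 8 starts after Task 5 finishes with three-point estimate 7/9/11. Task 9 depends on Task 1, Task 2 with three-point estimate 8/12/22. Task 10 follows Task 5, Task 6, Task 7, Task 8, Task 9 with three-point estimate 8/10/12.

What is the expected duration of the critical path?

37 days

te_Task 1 = (9 + 4·10 + 11)/6 = 60/6 = 10
te_Task 2 = (2 + 4·5 + 20)/6 = 42/6 = 7
te_Task 3 = (1 + 4·2 + 9)/6 = 18/6 = 3
te_Task 4 = (1 + 4·4 + 19)/6 = 36/6 = 6
te_Task 5 = (6 + 4·10 + 14)/6 = 60/6 = 10
te_Task 6 = (2 + 4·4 + 6)/6 = 24/6 = 4
te_Task 7 = (7 + 4·10 + 19)/6 = 66/6 = 11
te_Task 8 = (7 + 4·9 + 11)/6 = 54/6 = 9
te_Task 9 = (8 + 4·12 + 22)/6 = 78/6 = 13
te_Task 10 = (8 + 4·10 + 12)/6 = 60/6 = 10

Forward pass:
ES_Task 1 = 0; EF_Task 1 = 10
ES_Task 2 = 0; EF_Task 2 = 7
ES_Task 3 = 0; EF_Task 3 = 3
ES_Task 4 = 10; EF_Task 4 = 10+6 = 16
ES_Task 5 = 3; EF_Task 5 = 3+10 = 13
ES_Task 6 = max(EF_Task 1=10, EF_Task 4=16) = 16; EF_Task 6 = 16+4 = 20
ES_Task 7 = max(EF_Task 3=3, EF_Task 4=16) = 16; EF_Task 7 = 16+11 = 27
ES_Task 8 = 13; EF_Task 8 = 13+9 = 22
ES_Task 9 = max(EF_Task 1=10, EF_Task 2=7) = 10; EF_Task 9 = 10+13 = 23
ES_Task 10 = max(EF_Task 5=13, EF_Task 6=20, EF_Task 7=27, EF_Task 8=22, EF_Task 9=23) = 27; EF_Task 10 = 27+10 = 37
Expected project duration μ = 37 days. Critical path: Task 1 → Task 4 → Task 7 → Task 10.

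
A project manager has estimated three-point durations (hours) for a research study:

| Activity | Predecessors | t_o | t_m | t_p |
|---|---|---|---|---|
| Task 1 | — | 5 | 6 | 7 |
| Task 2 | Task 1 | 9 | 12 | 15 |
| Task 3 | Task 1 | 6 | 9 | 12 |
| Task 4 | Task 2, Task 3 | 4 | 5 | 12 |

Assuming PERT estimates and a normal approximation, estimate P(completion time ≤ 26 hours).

te_Task 1 = (5 + 4·6 + 7)/6 = 36/6 = 6; σ²_Task 1 = ((7−5)/6)² = 0.111
te_Task 2 = (9 + 4·12 + 15)/6 = 72/6 = 12; σ²_Task 2 = ((15−9)/6)² = 1.000
te_Task 3 = (6 + 4·9 + 12)/6 = 54/6 = 9; σ²_Task 3 = ((12−6)/6)² = 1.000
te_Task 4 = (4 + 4·5 + 12)/6 = 36/6 = 6; σ²_Task 4 = ((12−4)/6)² = 1.778

Forward pass:
ES_Task 1 = 0; EF_Task 1 = 6
ES_Task 2 = 6; EF_Task 2 = 6+12 = 18
ES_Task 3 = 6; EF_Task 3 = 6+9 = 15
ES_Task 4 = max(EF_Task 2=18, EF_Task 3=15) = 18; EF_Task 4 = 18+6 = 24
Expected project duration μ = 24 hours. Critical path: Task 1 → Task 2 → Task 4.

Variance along critical path = 0.111 + 1.000 + 1.778 = 2.889; σ = √2.889 = 1.700 hours.
Z = (26 − 24) / 1.700 = 1.177
P(T ≤ 26) = Φ(1.177) ≈ 0.880

0.880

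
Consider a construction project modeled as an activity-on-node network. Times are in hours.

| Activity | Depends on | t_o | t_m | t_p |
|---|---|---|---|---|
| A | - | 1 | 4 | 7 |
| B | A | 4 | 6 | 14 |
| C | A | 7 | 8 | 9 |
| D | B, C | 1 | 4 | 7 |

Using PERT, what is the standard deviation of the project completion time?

te_A = (1 + 4·4 + 7)/6 = 24/6 = 4; σ²_A = ((7−1)/6)² = 1.000
te_B = (4 + 4·6 + 14)/6 = 42/6 = 7; σ²_B = ((14−4)/6)² = 2.778
te_C = (7 + 4·8 + 9)/6 = 48/6 = 8; σ²_C = ((9−7)/6)² = 0.111
te_D = (1 + 4·4 + 7)/6 = 24/6 = 4; σ²_D = ((7−1)/6)² = 1.000

Forward pass:
ES_A = 0; EF_A = 4
ES_B = 4; EF_B = 4+7 = 11
ES_C = 4; EF_C = 4+8 = 12
ES_D = max(EF_B=11, EF_C=12) = 12; EF_D = 12+4 = 16
Expected project duration μ = 16 hours. Critical path: A → C → D.

Variance along critical path = 1.000 + 0.111 + 1.000 = 2.111
σ = √2.111 = 1.453 hours

1.45 hours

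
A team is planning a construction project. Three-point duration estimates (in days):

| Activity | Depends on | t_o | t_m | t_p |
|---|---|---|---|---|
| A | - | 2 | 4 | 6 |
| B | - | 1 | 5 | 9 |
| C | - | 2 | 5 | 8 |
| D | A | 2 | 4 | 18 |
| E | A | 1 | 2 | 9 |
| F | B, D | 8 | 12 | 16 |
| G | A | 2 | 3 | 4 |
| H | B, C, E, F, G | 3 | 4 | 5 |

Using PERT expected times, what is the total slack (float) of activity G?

15 days

te_A = (2 + 4·4 + 6)/6 = 24/6 = 4
te_B = (1 + 4·5 + 9)/6 = 30/6 = 5
te_C = (2 + 4·5 + 8)/6 = 30/6 = 5
te_D = (2 + 4·4 + 18)/6 = 36/6 = 6
te_E = (1 + 4·2 + 9)/6 = 18/6 = 3
te_F = (8 + 4·12 + 16)/6 = 72/6 = 12
te_G = (2 + 4·3 + 4)/6 = 18/6 = 3
te_H = (3 + 4·4 + 5)/6 = 24/6 = 4

Forward pass:
ES_A = 0; EF_A = 4
ES_B = 0; EF_B = 5
ES_C = 0; EF_C = 5
ES_D = 4; EF_D = 4+6 = 10
ES_E = 4; EF_E = 4+3 = 7
ES_F = max(EF_B=5, EF_D=10) = 10; EF_F = 10+12 = 22
ES_G = 4; EF_G = 4+3 = 7
ES_H = max(EF_B=5, EF_C=5, EF_E=7, EF_F=22, EF_G=7) = 22; EF_H = 22+4 = 26
Expected project duration μ = 26 days. Critical path: A → D → F → H.

Backward pass:
LF_H = 26; LS_H = 26−4 = 22
LF_G = LS_H = 22; LS_G = 22−3 = 19
LF_F = LS_H = 22; LS_F = 22−12 = 10
LF_E = LS_H = 22; LS_E = 22−3 = 19
LF_D = LS_F = 10; LS_D = 10−6 = 4
LF_C = LS_H = 22; LS_C = 22−5 = 17
LF_B = min(LS_F=10, LS_H=22) = 10; LS_B = 10−5 = 5
LF_A = min(LS_D=4, LS_E=19, LS_G=19) = 4; LS_A = 4−4 = 0
Slack_G = LS_G − ES_G = 19 − 4 = 15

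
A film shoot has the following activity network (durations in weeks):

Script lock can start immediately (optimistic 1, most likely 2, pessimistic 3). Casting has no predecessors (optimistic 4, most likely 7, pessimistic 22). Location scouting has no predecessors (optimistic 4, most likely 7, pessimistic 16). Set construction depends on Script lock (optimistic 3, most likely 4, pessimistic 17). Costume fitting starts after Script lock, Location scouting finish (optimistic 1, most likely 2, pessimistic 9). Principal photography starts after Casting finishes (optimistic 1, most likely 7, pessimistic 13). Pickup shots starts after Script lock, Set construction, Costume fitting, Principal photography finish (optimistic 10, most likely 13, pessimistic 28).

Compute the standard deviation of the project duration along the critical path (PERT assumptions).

4.69 weeks

te_Script lock = (1 + 4·2 + 3)/6 = 12/6 = 2; σ²_Script lock = ((3−1)/6)² = 0.111
te_Casting = (4 + 4·7 + 22)/6 = 54/6 = 9; σ²_Casting = ((22−4)/6)² = 9.000
te_Location scouting = (4 + 4·7 + 16)/6 = 48/6 = 8; σ²_Location scouting = ((16−4)/6)² = 4.000
te_Set construction = (3 + 4·4 + 17)/6 = 36/6 = 6; σ²_Set construction = ((17−3)/6)² = 5.444
te_Costume fitting = (1 + 4·2 + 9)/6 = 18/6 = 3; σ²_Costume fitting = ((9−1)/6)² = 1.778
te_Principal photography = (1 + 4·7 + 13)/6 = 42/6 = 7; σ²_Principal photography = ((13−1)/6)² = 4.000
te_Pickup shots = (10 + 4·13 + 28)/6 = 90/6 = 15; σ²_Pickup shots = ((28−10)/6)² = 9.000

Forward pass:
ES_Script lock = 0; EF_Script lock = 2
ES_Casting = 0; EF_Casting = 9
ES_Location scouting = 0; EF_Location scouting = 8
ES_Set construction = 2; EF_Set construction = 2+6 = 8
ES_Costume fitting = max(EF_Script lock=2, EF_Location scouting=8) = 8; EF_Costume fitting = 8+3 = 11
ES_Principal photography = 9; EF_Principal photography = 9+7 = 16
ES_Pickup shots = max(EF_Script lock=2, EF_Set construction=8, EF_Costume fitting=11, EF_Principal photography=16) = 16; EF_Pickup shots = 16+15 = 31
Expected project duration μ = 31 weeks. Critical path: Casting → Principal photography → Pickup shots.

Variance along critical path = 9.000 + 4.000 + 9.000 = 22.000
σ = √22.000 = 4.690 weeks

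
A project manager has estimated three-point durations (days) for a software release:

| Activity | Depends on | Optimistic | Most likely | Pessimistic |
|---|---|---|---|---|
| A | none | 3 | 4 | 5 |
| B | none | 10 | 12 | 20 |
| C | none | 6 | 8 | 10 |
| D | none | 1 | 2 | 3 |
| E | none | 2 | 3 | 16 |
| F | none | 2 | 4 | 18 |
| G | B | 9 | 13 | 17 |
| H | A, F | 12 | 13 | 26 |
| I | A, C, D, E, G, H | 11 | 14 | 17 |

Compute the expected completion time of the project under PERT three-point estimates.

te_A = (3 + 4·4 + 5)/6 = 24/6 = 4
te_B = (10 + 4·12 + 20)/6 = 78/6 = 13
te_C = (6 + 4·8 + 10)/6 = 48/6 = 8
te_D = (1 + 4·2 + 3)/6 = 12/6 = 2
te_E = (2 + 4·3 + 16)/6 = 30/6 = 5
te_F = (2 + 4·4 + 18)/6 = 36/6 = 6
te_G = (9 + 4·13 + 17)/6 = 78/6 = 13
te_H = (12 + 4·13 + 26)/6 = 90/6 = 15
te_I = (11 + 4·14 + 17)/6 = 84/6 = 14

Forward pass:
ES_A = 0; EF_A = 4
ES_B = 0; EF_B = 13
ES_C = 0; EF_C = 8
ES_D = 0; EF_D = 2
ES_E = 0; EF_E = 5
ES_F = 0; EF_F = 6
ES_G = 13; EF_G = 13+13 = 26
ES_H = max(EF_A=4, EF_F=6) = 6; EF_H = 6+15 = 21
ES_I = max(EF_A=4, EF_C=8, EF_D=2, EF_E=5, EF_G=26, EF_H=21) = 26; EF_I = 26+14 = 40
Expected project duration μ = 40 days. Critical path: B → G → I.

40 days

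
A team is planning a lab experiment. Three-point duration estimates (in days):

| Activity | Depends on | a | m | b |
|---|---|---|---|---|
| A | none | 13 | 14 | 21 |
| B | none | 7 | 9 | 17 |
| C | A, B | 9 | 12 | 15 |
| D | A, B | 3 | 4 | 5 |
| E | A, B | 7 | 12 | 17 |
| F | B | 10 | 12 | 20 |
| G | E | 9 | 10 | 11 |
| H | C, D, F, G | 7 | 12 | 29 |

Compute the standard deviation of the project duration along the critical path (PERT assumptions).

te_A = (13 + 4·14 + 21)/6 = 90/6 = 15; σ²_A = ((21−13)/6)² = 1.778
te_B = (7 + 4·9 + 17)/6 = 60/6 = 10; σ²_B = ((17−7)/6)² = 2.778
te_C = (9 + 4·12 + 15)/6 = 72/6 = 12; σ²_C = ((15−9)/6)² = 1.000
te_D = (3 + 4·4 + 5)/6 = 24/6 = 4; σ²_D = ((5−3)/6)² = 0.111
te_E = (7 + 4·12 + 17)/6 = 72/6 = 12; σ²_E = ((17−7)/6)² = 2.778
te_F = (10 + 4·12 + 20)/6 = 78/6 = 13; σ²_F = ((20−10)/6)² = 2.778
te_G = (9 + 4·10 + 11)/6 = 60/6 = 10; σ²_G = ((11−9)/6)² = 0.111
te_H = (7 + 4·12 + 29)/6 = 84/6 = 14; σ²_H = ((29−7)/6)² = 13.444

Forward pass:
ES_A = 0; EF_A = 15
ES_B = 0; EF_B = 10
ES_C = max(EF_A=15, EF_B=10) = 15; EF_C = 15+12 = 27
ES_D = max(EF_A=15, EF_B=10) = 15; EF_D = 15+4 = 19
ES_E = max(EF_A=15, EF_B=10) = 15; EF_E = 15+12 = 27
ES_F = 10; EF_F = 10+13 = 23
ES_G = 27; EF_G = 27+10 = 37
ES_H = max(EF_C=27, EF_D=19, EF_F=23, EF_G=37) = 37; EF_H = 37+14 = 51
Expected project duration μ = 51 days. Critical path: A → E → G → H.

Variance along critical path = 1.778 + 2.778 + 0.111 + 13.444 = 18.111
σ = √18.111 = 4.256 days

4.26 days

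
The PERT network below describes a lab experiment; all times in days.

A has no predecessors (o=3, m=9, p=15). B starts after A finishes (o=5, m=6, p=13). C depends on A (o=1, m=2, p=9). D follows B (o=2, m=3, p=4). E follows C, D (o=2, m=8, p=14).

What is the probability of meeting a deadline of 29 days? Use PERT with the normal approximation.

te_A = (3 + 4·9 + 15)/6 = 54/6 = 9; σ²_A = ((15−3)/6)² = 4.000
te_B = (5 + 4·6 + 13)/6 = 42/6 = 7; σ²_B = ((13−5)/6)² = 1.778
te_C = (1 + 4·2 + 9)/6 = 18/6 = 3; σ²_C = ((9−1)/6)² = 1.778
te_D = (2 + 4·3 + 4)/6 = 18/6 = 3; σ²_D = ((4−2)/6)² = 0.111
te_E = (2 + 4·8 + 14)/6 = 48/6 = 8; σ²_E = ((14−2)/6)² = 4.000

Forward pass:
ES_A = 0; EF_A = 9
ES_B = 9; EF_B = 9+7 = 16
ES_C = 9; EF_C = 9+3 = 12
ES_D = 16; EF_D = 16+3 = 19
ES_E = max(EF_C=12, EF_D=19) = 19; EF_E = 19+8 = 27
Expected project duration μ = 27 days. Critical path: A → B → D → E.

Variance along critical path = 4.000 + 1.778 + 0.111 + 4.000 = 9.889; σ = √9.889 = 3.145 days.
Z = (29 − 27) / 3.145 = 0.636
P(T ≤ 29) = Φ(0.636) ≈ 0.738

0.738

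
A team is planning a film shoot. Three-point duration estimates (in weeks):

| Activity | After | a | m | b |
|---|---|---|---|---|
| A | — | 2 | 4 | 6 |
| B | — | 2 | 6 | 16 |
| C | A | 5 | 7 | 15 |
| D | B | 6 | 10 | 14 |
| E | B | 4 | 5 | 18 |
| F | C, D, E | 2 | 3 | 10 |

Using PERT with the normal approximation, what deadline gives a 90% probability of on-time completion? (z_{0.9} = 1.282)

te_A = (2 + 4·4 + 6)/6 = 24/6 = 4; σ²_A = ((6−2)/6)² = 0.444
te_B = (2 + 4·6 + 16)/6 = 42/6 = 7; σ²_B = ((16−2)/6)² = 5.444
te_C = (5 + 4·7 + 15)/6 = 48/6 = 8; σ²_C = ((15−5)/6)² = 2.778
te_D = (6 + 4·10 + 14)/6 = 60/6 = 10; σ²_D = ((14−6)/6)² = 1.778
te_E = (4 + 4·5 + 18)/6 = 42/6 = 7; σ²_E = ((18−4)/6)² = 5.444
te_F = (2 + 4·3 + 10)/6 = 24/6 = 4; σ²_F = ((10−2)/6)² = 1.778

Forward pass:
ES_A = 0; EF_A = 4
ES_B = 0; EF_B = 7
ES_C = 4; EF_C = 4+8 = 12
ES_D = 7; EF_D = 7+10 = 17
ES_E = 7; EF_E = 7+7 = 14
ES_F = max(EF_C=12, EF_D=17, EF_E=14) = 17; EF_F = 17+4 = 21
Expected project duration μ = 21 weeks. Critical path: B → D → F.

Variance along critical path = 5.444 + 1.778 + 1.778 = 9.000; σ = 3.000 weeks.
D = μ + z·σ = 21 + 1.282·3.000 = 24.8 weeks

24.8 weeks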